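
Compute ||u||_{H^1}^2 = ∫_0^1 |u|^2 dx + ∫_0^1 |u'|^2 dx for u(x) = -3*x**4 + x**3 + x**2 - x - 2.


||u||_{H^1}^2 = 6163/420

The H^1 norm (squared) on an interval (0, L) is
  ||u||_{H^1}^2 = ∫_0^L u(x)^2 dx + ∫_0^L u'(x)^2 dx.
Compute u'(x) = -12*x**3 + 3*x**2 + 2*x - 1.
Then u(x)^2 = 9*x**8 - 6*x**7 - 5*x**6 + 8*x**5 + 11*x**4 - 6*x**3 - 3*x**2 + 4*x + 4 and u'(x)^2 = 144*x**6 - 72*x**5 - 39*x**4 + 36*x**3 - 2*x**2 - 4*x + 1.
Integrate each monomial from 0 to 1 using ∫_0^1 c·x^n dx = c·1^(n+1)/(n+1):
  ∫_0^1 u(x)^2 dx = ∫_0^1 (9*x^8 - 6*x^7 - 5*x^6 + 8*x^5 + 11*x^4 - 6*x^3 - 3*x^2 + 4*x + 4) dx. Term by term:
    ∫_0^1 9*x^8 dx = 1;  ∫_0^1 -6*x^7 dx = -3/4;  ∫_0^1 -5*x^6 dx = -5/7;
    ∫_0^1 8*x^5 dx = 4/3;  ∫_0^1 11*x^4 dx = 11/5;  ∫_0^1 -6*x^3 dx = -3/2;
    ∫_0^1 -3*x^2 dx = -1;  ∫_0^1 4*x dx = 2;  ∫_0^1 4 dx = 4.
  Sum: 1 − 3/4 − 5/7 + 4/3 + 11/5 − 3/2 − 1 + 2 + 4 = 2759/420.
  ∫_0^1 u'(x)^2 dx = ∫_0^1 (144*x^6 - 72*x^5 - 39*x^4 + 36*x^3 - 2*x^2 - 4*x + 1) dx. Term by term:
    ∫_0^1 144*x^6 dx = 144/7;  ∫_0^1 -72*x^5 dx = -12;  ∫_0^1 -39*x^4 dx = -39/5;
    ∫_0^1 36*x^3 dx = 9;  ∫_0^1 -2*x^2 dx = -2/3;  ∫_0^1 -4*x dx = -2;
    ∫_0^1 1 dx = 1.
  Sum: 144/7 − 12 − 39/5 + 9 − 2/3 − 2 + 1 = 851/105.
Adding: ||u||_{H^1}^2 = 2759/420 + 851/105 = 6163/420.


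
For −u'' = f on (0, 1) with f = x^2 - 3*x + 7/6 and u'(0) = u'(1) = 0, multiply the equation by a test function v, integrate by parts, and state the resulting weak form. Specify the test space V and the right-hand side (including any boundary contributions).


V = H^1(0, 1) (no boundary constraint on v; u is determined up to an additive constant); weak form: ∫_0^1 u'v' dx = ∫_0^1 (x^2 - 3*x + 7/6) v dx for all v ∈ V.

Multiply both sides by a test function v and integrate from 0 to 1:
  ∫_0^1 −u''(x) v(x) dx = ∫_0^1 f(x) v(x) dx.
Integrate the LHS by parts once:
  ∫_0^1 −u'' v dx = −[u'(x) v(x)]_0^1 + ∫_0^1 u'(x) v'(x) dx.
Thus ∫_0^1 u'(x) v'(x) dx = ∫_0^1 f(x) v(x) dx + [u'(x) v(x)]_0^1.
Choose V so that boundary terms are either known or forced to vanish.
u has homogeneous Neumann: u'(0) = u'(1) = 0. So [u' v]_0^1 = 0·v(1) − 0·v(0) = 0 for any v; take V = H^1(0, 1).
Weak formulation: find u (satisfying any essential BC) such that ∫_0^1 u'(x) v'(x) dx = ∫_0^1 f v dx for all v ∈ V (homogeneous Neumann, so boundary terms vanish).
Substituting f(x) = x^2 - 3*x + 7/6, the right-hand side is ∫_0^1 (x^2 - 3*x + 7/6) v dx.
Compatibility check (pure Neumann): taking v ≡ 1 ∈ V gives 0 = ∫_0^1 f dx + (0) − (0), i.e. ∫_0^1 f dx must equal u'(0) − u'(1) = 0. Indeed ∫_0^1 (x^2 - 3*x + 7/6) dx = 0, so the data are compatible. The solution is then unique only up to an additive constant (fix it e.g. by requiring ∫_0^1 u dx = 0).


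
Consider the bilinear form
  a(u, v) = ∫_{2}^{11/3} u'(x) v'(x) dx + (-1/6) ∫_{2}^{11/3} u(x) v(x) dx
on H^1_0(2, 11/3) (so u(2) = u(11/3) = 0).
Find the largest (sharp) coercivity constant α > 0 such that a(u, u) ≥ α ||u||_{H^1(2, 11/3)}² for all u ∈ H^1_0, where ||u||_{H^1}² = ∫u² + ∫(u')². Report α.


α = (-25 + 54*π^2)/(6*(25 + 9*π^2))

Coercivity of a(·,·) on H^1_0(2, 11/3) means a(u, u) ≥ α ||u||_{H^1}² for every u ∈ H^1_0.
The interval has length L = 5/3, and Poincaré/coercivity depend only on L. Here a(u, u) = ∫(u')² + (-1/6)·∫u².
Here c = -1/6 < 0 with |c| < (π/L)² = 9*π^2/25, so coercivity still holds. The condition a(u,u) ≥ α||u||_{H^1}² reads (1−α)∫(u')² ≥ (α−c)∫u². Any admissible α is ≤ 1 (rapidly oscillating u have ∫u²/∫(u')² → 0), and α = 1 would force 0 ≥ (1−c)∫u², impossible since c < 1; so 1−α > 0. By the sharp Poincaré inequality on H^1_0 of an interval of length L, ∫(u')² ≥ (π/L)²∫u² with equality for the first sine mode sin(π(x−x₀)/L) (x₀ the left endpoint), so the inequality holds for all u iff (1−α)(π/L)² ≥ α − c, i.e. α ≤ ((π/L)² + c)/((π/L)² + 1) = (1 + c(L/π)²)/(1 + (L/π)²). (Direct route, valid since c ≤ 0: Poincaré gives c∫u² ≥ c(L/π)²∫(u')², so a(u,u) ≥ (1 + c(L/π)²)∫(u')², while ||u||_{H^1}² ≤ (1 + (L/π)²)∫(u')²; dividing yields the same α.) With (π/L)² = 9*π^2/25 and c = -1/6, the largest admissible constant is α = ((π/L)² + c)/((π/L)² + 1).
Simplifying, α = (-25 + 54*π^2)/(6*(25 + 9*π^2)).


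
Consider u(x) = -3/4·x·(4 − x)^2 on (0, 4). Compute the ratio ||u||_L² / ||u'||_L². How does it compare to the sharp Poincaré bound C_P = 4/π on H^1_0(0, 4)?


||u||_L² / ||u'||_L² = 2*sqrt(14)/7 < C_P = 4/π.

u(x) = -3/4·x·(4 − x)^2, so u'(x) = 3*(4 - 3*x)*(x/4 - 1).
u(x) = -3/4·x·(4 − x)^2 vanishes at x = 0 and x = 4, so u ∈ H^1_0(0, 4). Differentiate via the product rule and integrate the resulting polynomials term by term.
  ∫_0^4 u² dx = ∫_0^4 (9*x^6/16 - 9*x^5 + 54*x^4 - 144*x^3 + 144*x^2) dx. Term by term:
    ∫_0^4 9*x^6/16 dx = 9216/7;  ∫_0^4 -9*x^5 dx = -6144;  ∫_0^4 54*x^4 dx = 55296/5;
    ∫_0^4 -144*x^3 dx = -9216;  ∫_0^4 144*x^2 dx = 3072.
  Sum: 9216/7 − 6144 + 55296/5 − 9216 + 3072 = 3072/35.
  ∫_0^4 (u')² dx = ∫_0^4 (81*x^4/16 - 54*x^3 + 198*x^2 - 288*x + 144) dx. Term by term:
    ∫_0^4 81*x^4/16 dx = 5184/5;  ∫_0^4 -54*x^3 dx = -3456;  ∫_0^4 198*x^2 dx = 4224;
    ∫_0^4 -288*x dx = -2304;  ∫_0^4 144 dx = 576.
  Sum: 5184/5 − 3456 + 4224 − 2304 + 576 = 384/5.
∫_0^4 u² dx = 3072/35, so ||u||_L² = 32*sqrt(105)/35.
∫_0^4 (u')² dx = 384/5, so ||u'||_L² = 8*sqrt(30)/5.
Ratio ||u||_L² / ||u'||_L² = 2*sqrt(14)/7.
Sharp Poincaré constant on H^1_0(0, 4) is C_P = L/π = 4/π, achieved by sin(π/4·x).
A polynomial bump cannot attain the sharp Poincaré constant (only the first sine eigenfunction does), so the ratio is strictly less than C_P, consistent with ||u||_L² ≤ C_P ||u'||_L².


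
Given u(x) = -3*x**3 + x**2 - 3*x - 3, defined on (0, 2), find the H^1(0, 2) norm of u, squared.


||u||_{H^1}^2 = 17960/21

The H^1 norm (squared) on an interval (0, L) is
  ||u||_{H^1}^2 = ∫_0^L u(x)^2 dx + ∫_0^L u'(x)^2 dx.
Compute u'(x) = -9*x**2 + 2*x - 3.
Then u(x)^2 = 9*x**6 - 6*x**5 + 19*x**4 + 12*x**3 + 3*x**2 + 18*x + 9 and u'(x)^2 = 81*x**4 - 36*x**3 + 58*x**2 - 12*x + 9.
Integrate each monomial from 0 to 2 using ∫_0^2 c·x^n dx = c·2^(n+1)/(n+1):
  ∫_0^2 u(x)^2 dx = ∫_0^2 (9*x^6 - 6*x^5 + 19*x^4 + 12*x^3 + 3*x^2 + 18*x + 9) dx. Term by term:
    ∫_0^2 9*x^6 dx = 1152/7;  ∫_0^2 -6*x^5 dx = -64;  ∫_0^2 19*x^4 dx = 608/5;
    ∫_0^2 12*x^3 dx = 48;  ∫_0^2 3*x^2 dx = 8;  ∫_0^2 18*x dx = 36;
    ∫_0^2 9 dx = 18.
  Sum: 1152/7 − 64 + 608/5 + 48 + 8 + 36 + 18 = 11626/35.
  ∫_0^2 u'(x)^2 dx = ∫_0^2 (81*x^4 - 36*x^3 + 58*x^2 - 12*x + 9) dx. Term by term:
    ∫_0^2 81*x^4 dx = 2592/5;  ∫_0^2 -36*x^3 dx = -144;  ∫_0^2 58*x^2 dx = 464/3;
    ∫_0^2 -12*x dx = -24;  ∫_0^2 9 dx = 18.
  Sum: 2592/5 − 144 + 464/3 − 24 + 18 = 7846/15.
Adding: ||u||_{H^1}^2 = 11626/35 + 7846/15 = 17960/21.


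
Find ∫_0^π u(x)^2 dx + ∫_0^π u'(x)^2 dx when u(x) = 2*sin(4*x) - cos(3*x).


||u||_{H^1(0,π)}^2 = -320/7 + 39*π

u'(x) = 3*sin(3*x) + 8*cos(4*x).
Expand u² and (u')² and integrate term by term on (0, π), using: for integers n ≥ 1, ∫_0^π sin²(nx) dx = ∫_0^π cos²(nx) dx = π/2; for n ≠ n', ∫_0^π sin(nx)sin(n'x) dx = ∫_0^π cos(nx)cos(n'x) dx = 0; and by product-to-sum, ∫_0^π sin(nx)cos(n'x) dx = ½∫_0^π [sin((n+n')x) + sin((n−n')x)] dx, which is 0 when n+n' is even and 2n/(n²−n'²) when n+n' is odd (it need not vanish on (0, π)).
  u² squared terms: (-1)²·∫cos(3x)² dx = 1·π/2 = π/2;  (2)²·∫sin(4x)² dx = 4·π/2 = 2*π.
  u² cross terms: 2·(-1)·(2)·∫cos(3x)·sin(4x) dx = -4·(8/7) = -32/7.
  So ∫_0^π u² dx = π/2 + 2*π − 32/7 = -32/7 + 5*π/2.
  (u')² squared terms: (3)²·∫sin(3x)² dx = 9·π/2 = 9*π/2;  (8)²·∫cos(4x)² dx = 64·π/2 = 32*π.
  (u')² cross terms: 2·(3)·(8)·∫sin(3x)·cos(4x) dx = 48·(-6/7) = -288/7.
  So ∫_0^π (u')² dx = 9*π/2 + 32*π − 288/7 = -288/7 + 73*π/2.
||u||_{H^1}^2 = (-32/7 + 5*π/2) + (-288/7 + 73*π/2) = -320/7 + 39*π.


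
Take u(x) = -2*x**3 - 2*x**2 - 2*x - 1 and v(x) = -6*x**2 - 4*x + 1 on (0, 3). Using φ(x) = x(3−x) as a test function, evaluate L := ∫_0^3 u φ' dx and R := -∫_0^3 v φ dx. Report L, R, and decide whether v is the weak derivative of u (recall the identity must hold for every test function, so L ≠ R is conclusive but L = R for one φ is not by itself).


LHS = 1089/10, RHS = 477/5. No, v is not the weak derivative of u.

u(x) = -2*x**3 - 2*x**2 - 2*x - 1, classical derivative u'(x) = -6*x**2 - 4*x - 2.
φ(x) = x(3−x), so φ'(x) = 3 - 2*x.
Note φ(0) = φ(3) = 0, so the boundary term u·φ vanishes.
LHS = ∫_0^3 u(x) φ'(x) dx = ∫_0^3 (4*x^4 - 2*x^3 - 2*x^2 - 4*x - 3) dx. Term by term:
  ∫_0^3 4*x^4 dx = 972/5;  ∫_0^3 -2*x^3 dx = -81/2;  ∫_0^3 -2*x^2 dx = -18;
  ∫_0^3 -4*x dx = -18;  ∫_0^3 -3 dx = -9.
Sum: 972/5 − 81/2 − 18 − 18 − 9 = 1089/10.
So LHS = 1089/10.
∫_0^3 v(x) φ(x) dx = ∫_0^3 (6*x^4 - 14*x^3 - 13*x^2 + 3*x) dx. Term by term:
  ∫_0^3 6*x^4 dx = 1458/5;  ∫_0^3 -14*x^3 dx = -567/2;  ∫_0^3 -13*x^2 dx = -117;
  ∫_0^3 3*x dx = 27/2.
Sum: 1458/5 − 567/2 − 117 + 27/2 = -477/5.
So RHS = -∫_0^3 v(x) φ(x) dx = 477/5.
LHS − RHS = 27/2 ≠ 0, so the identity fails.
(For a valid weak derivative the identity must hold for EVERY test function, in particular this one. The failure shows v is NOT the weak derivative of u.)
Correct weak derivative would be u'(x) = -6*x**2 - 4*x - 2.


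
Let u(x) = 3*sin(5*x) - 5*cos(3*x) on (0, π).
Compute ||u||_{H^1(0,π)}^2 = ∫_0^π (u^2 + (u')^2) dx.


||u||_{H^1(0,π)}^2 = 242*π

u'(x) = 15*sin(3*x) + 15*cos(5*x).
Expand u² and (u')² and integrate term by term on (0, π), using: for integers n ≥ 1, ∫_0^π sin²(nx) dx = ∫_0^π cos²(nx) dx = π/2; for n ≠ n', ∫_0^π sin(nx)sin(n'x) dx = ∫_0^π cos(nx)cos(n'x) dx = 0; and by product-to-sum, ∫_0^π sin(nx)cos(n'x) dx = ½∫_0^π [sin((n+n')x) + sin((n−n')x)] dx, which is 0 when n+n' is even and 2n/(n²−n'²) when n+n' is odd (it need not vanish on (0, π)).
  u² squared terms: (-5)²·∫cos(3x)² dx = 25·π/2 = 25*π/2;  (3)²·∫sin(5x)² dx = 9·π/2 = 9*π/2.
  u² cross terms: 2·(-5)·(3)·∫cos(3x)·sin(5x) dx = -30·(0) = 0.
  So ∫_0^π u² dx = 25*π/2 + 9*π/2 + 0 = 17*π.
  (u')² squared terms: (15)²·∫cos(5x)² dx = 225·π/2 = 225*π/2;  (15)²·∫sin(3x)² dx = 225·π/2 = 225*π/2.
  (u')² cross terms: 2·(15)·(15)·∫cos(5x)·sin(3x) dx = 450·(0) = 0.
  So ∫_0^π (u')² dx = 225*π/2 + 225*π/2 + 0 = 225*π.
||u||_{H^1}^2 = (17*π) + (225*π) = 242*π.


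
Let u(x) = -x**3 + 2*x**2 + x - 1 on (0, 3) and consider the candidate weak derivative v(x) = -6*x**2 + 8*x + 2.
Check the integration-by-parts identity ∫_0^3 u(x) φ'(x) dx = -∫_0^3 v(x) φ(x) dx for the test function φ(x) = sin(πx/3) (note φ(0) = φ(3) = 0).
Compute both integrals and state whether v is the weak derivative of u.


LHS = -324/π^3 + 39/π, RHS = -648/π^3 + 78/π. No, v is not the weak derivative of u.

u(x) = -x**3 + 2*x**2 + x - 1, classical derivative u'(x) = -3*x**2 + 4*x + 1.
φ(x) = sin(πx/3), so φ'(x) = π*cos(π*x/3)/3.
Note φ(0) = φ(3) = 0, so the boundary term u·φ vanishes.
LHS = ∫_0^3 u(x) φ'(x) dx = ∫_0^3 (-π*x^3*cos(π*x/3)/3 + 2*π*x^2*cos(π*x/3)/3 + π*x*cos(π*x/3)/3 - π*cos(π*x/3)/3) dx. Term by term:
  ∫_0^3 -π*cos(π*x/3)/3 dx = 0;  ∫_0^3 -π*x^3*cos(π*x/3)/3 dx = -324/π^3 + 81/π;  ∫_0^3 π*x*cos(π*x/3)/3 dx = -6/π;
  ∫_0^3 2*π*x^2*cos(π*x/3)/3 dx = -36/π.
Sum: 0 + -324/π^3 + 81/π − 6/π − 36/π = -324/π^3 + 39/π.
So LHS = -324/π^3 + 39/π.
∫_0^3 v(x) φ(x) dx = ∫_0^3 (-6*x^2*sin(π*x/3) + 8*x*sin(π*x/3) + 2*sin(π*x/3)) dx. Term by term:
  ∫_0^3 2*sin(π*x/3) dx = 12/π;  ∫_0^3 -6*x^2*sin(π*x/3) dx = -162/π + 648/π^3;  ∫_0^3 8*x*sin(π*x/3) dx = 72/π.
Sum: 12/π + -162/π + 648/π^3 + 72/π = -78/π + 648/π^3.
So RHS = -∫_0^3 v(x) φ(x) dx = -648/π^3 + 78/π.
LHS − RHS = -39/π + 324/π^3 ≠ 0, so the identity fails.
(For a valid weak derivative the identity must hold for EVERY test function, in particular this one. The failure shows v is NOT the weak derivative of u.)
Correct weak derivative would be u'(x) = -3*x**2 + 4*x + 1.


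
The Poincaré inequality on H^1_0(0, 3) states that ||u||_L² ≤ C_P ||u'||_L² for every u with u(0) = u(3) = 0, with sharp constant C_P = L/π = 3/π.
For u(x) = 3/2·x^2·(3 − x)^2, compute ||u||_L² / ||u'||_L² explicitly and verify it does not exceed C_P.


||u||_L² / ||u'||_L² = sqrt(3)/2 < C_P = 3/π.

u(x) = 3/2·x^2·(3 − x)^2, so u'(x) = 3*x*(x - 3)*(2*x - 3).
u(x) = 3/2·x^2·(3 − x)^2 vanishes at x = 0 and x = 3, so u ∈ H^1_0(0, 3). Differentiate via the product rule and integrate the resulting polynomials term by term.
  ∫_0^3 u² dx = ∫_0^3 (9*x^8/4 - 27*x^7 + 243*x^6/2 - 243*x^5 + 729*x^4/4) dx. Term by term:
    ∫_0^3 9*x^8/4 dx = 19683/4;  ∫_0^3 -27*x^7 dx = -177147/8;  ∫_0^3 243*x^6/2 dx = 531441/14;
    ∫_0^3 -243*x^5 dx = -59049/2;  ∫_0^3 729*x^4/4 dx = 177147/20.
  Sum: 19683/4 − 177147/8 + 531441/14 − 59049/2 + 177147/20 = 19683/280.
  ∫_0^3 (u')² dx = ∫_0^3 (36*x^6 - 324*x^5 + 1053*x^4 - 1458*x^3 + 729*x^2) dx. Term by term:
    ∫_0^3 36*x^6 dx = 78732/7;  ∫_0^3 -324*x^5 dx = -39366;  ∫_0^3 1053*x^4 dx = 255879/5;
    ∫_0^3 -1458*x^3 dx = -59049/2;  ∫_0^3 729*x^2 dx = 6561.
  Sum: 78732/7 − 39366 + 255879/5 − 59049/2 + 6561 = 6561/70.
∫_0^3 u² dx = 19683/280, so ||u||_L² = 81*sqrt(210)/140.
∫_0^3 (u')² dx = 6561/70, so ||u'||_L² = 81*sqrt(70)/70.
Ratio ||u||_L² / ||u'||_L² = sqrt(3)/2.
Sharp Poincaré constant on H^1_0(0, 3) is C_P = L/π = 3/π, achieved by sin(π/3·x).
A polynomial bump cannot attain the sharp Poincaré constant (only the first sine eigenfunction does), so the ratio is strictly less than C_P, consistent with ||u||_L² ≤ C_P ||u'||_L².


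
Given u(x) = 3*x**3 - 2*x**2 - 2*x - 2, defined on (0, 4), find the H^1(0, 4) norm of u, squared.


||u||_{H^1}^2 = 2416352/105

The H^1 norm (squared) on an interval (0, L) is
  ||u||_{H^1}^2 = ∫_0^L u(x)^2 dx + ∫_0^L u'(x)^2 dx.
Compute u'(x) = 9*x**2 - 4*x - 2.
Then u(x)^2 = 9*x**6 - 12*x**5 - 8*x**4 - 4*x**3 + 12*x**2 + 8*x + 4 and u'(x)^2 = 81*x**4 - 72*x**3 - 20*x**2 + 16*x + 4.
Integrate each monomial from 0 to 4 using ∫_0^4 c·x^n dx = c·4^(n+1)/(n+1):
  ∫_0^4 u(x)^2 dx = ∫_0^4 (9*x^6 - 12*x^5 - 8*x^4 - 4*x^3 + 12*x^2 + 8*x + 4) dx. Term by term:
    ∫_0^4 9*x^6 dx = 147456/7;  ∫_0^4 -12*x^5 dx = -8192;  ∫_0^4 -8*x^4 dx = -8192/5;
    ∫_0^4 -4*x^3 dx = -256;  ∫_0^4 12*x^2 dx = 256;  ∫_0^4 8*x dx = 64;
    ∫_0^4 4 dx = 16.
  Sum: 147456/7 − 8192 − 8192/5 − 256 + 256 + 64 + 16 = 396016/35.
  ∫_0^4 u'(x)^2 dx = ∫_0^4 (81*x^4 - 72*x^3 - 20*x^2 + 16*x + 4) dx. Term by term:
    ∫_0^4 81*x^4 dx = 82944/5;  ∫_0^4 -72*x^3 dx = -4608;  ∫_0^4 -20*x^2 dx = -1280/3;
    ∫_0^4 16*x dx = 128;  ∫_0^4 4 dx = 16.
  Sum: 82944/5 − 4608 − 1280/3 + 128 + 16 = 175472/15.
Adding: ||u||_{H^1}^2 = 396016/35 + 175472/15 = 2416352/105.


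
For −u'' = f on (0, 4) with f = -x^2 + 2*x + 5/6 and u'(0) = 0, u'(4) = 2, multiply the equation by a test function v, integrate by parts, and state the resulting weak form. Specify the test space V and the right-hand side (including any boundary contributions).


V = H^1(0, 4) (v unrestricted at boundary; u is determined up to an additive constant); weak form: ∫_0^4 u'v' dx = ∫_0^4 (-x^2 + 2*x + 5/6) v dx + 2·v(4) for all v ∈ V.

Multiply both sides by a test function v and integrate from 0 to 4:
  ∫_0^4 −u''(x) v(x) dx = ∫_0^4 f(x) v(x) dx.
Integrate the LHS by parts once:
  ∫_0^4 −u'' v dx = −[u'(x) v(x)]_0^4 + ∫_0^4 u'(x) v'(x) dx.
Thus ∫_0^4 u'(x) v'(x) dx = ∫_0^4 f(x) v(x) dx + [u'(x) v(x)]_0^4.
Choose V so that boundary terms are either known or forced to vanish.
u has inhomogeneous Neumann u'(0) = 0, u'(4) = 2. [u' v]_0^4 = (2)·v(4) − (0)·v(0) = 2·v(4). Take V = H^1(0, 4); boundary term becomes part of RHS.
Weak formulation: find u (satisfying any essential BC) such that ∫_0^4 u'(x) v'(x) dx = ∫_0^4 f v dx + 2·v(4) for all v ∈ V (Neumann data are natural BCs: they enter the RHS as boundary terms).
Substituting f(x) = -x^2 + 2*x + 5/6, the right-hand side is ∫_0^4 (-x^2 + 2*x + 5/6) v dx + 2·v(4).
Compatibility check (pure Neumann): taking v ≡ 1 ∈ V gives 0 = ∫_0^4 f dx + (2) − (0), i.e. ∫_0^4 f dx must equal u'(0) − u'(4) = -2. Indeed ∫_0^4 (-x^2 + 2*x + 5/6) dx = -2, so the data are compatible. The solution is then unique only up to an additive constant (fix it e.g. by requiring ∫_0^4 u dx = 0).


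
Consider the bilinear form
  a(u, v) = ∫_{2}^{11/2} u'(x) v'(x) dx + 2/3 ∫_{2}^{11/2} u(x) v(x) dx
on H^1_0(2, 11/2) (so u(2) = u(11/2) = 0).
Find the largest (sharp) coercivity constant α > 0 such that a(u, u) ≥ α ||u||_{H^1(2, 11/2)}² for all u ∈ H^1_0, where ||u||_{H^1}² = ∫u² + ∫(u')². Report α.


α = 2*(49 + 6*π^2)/(3*(4*π^2 + 49))

Coercivity of a(·,·) on H^1_0(2, 11/2) means a(u, u) ≥ α ||u||_{H^1}² for every u ∈ H^1_0.
The interval has length L = 7/2, and Poincaré/coercivity depend only on L. Here a(u, u) = ∫(u')² + (2/3)·∫u².
Here 0 < c = 2/3 < 1. The condition a(u,u) ≥ α||u||_{H^1}² reads (1−α)∫(u')² ≥ (α−c)∫u². Any admissible α is ≤ 1 (rapidly oscillating u have ∫u²/∫(u')² → 0), and α = 1 would force 0 ≥ (1−c)∫u², impossible since c < 1; so 1−α > 0. By the sharp Poincaré inequality on H^1_0 of an interval of length L, ∫(u')² ≥ (π/L)²∫u² with equality for the first sine mode sin(π(x−x₀)/L) (x₀ the left endpoint), so the inequality holds for all u iff (1−α)(π/L)² ≥ α − c, i.e. α ≤ ((π/L)² + c)/((π/L)² + 1) = (1 + c(L/π)²)/(1 + (L/π)²). With (π/L)² = 4*π^2/49 and c = 2/3, the largest admissible constant is α = ((π/L)² + c)/((π/L)² + 1).
Simplifying, α = 2*(49 + 6*π^2)/(3*(4*π^2 + 49)).


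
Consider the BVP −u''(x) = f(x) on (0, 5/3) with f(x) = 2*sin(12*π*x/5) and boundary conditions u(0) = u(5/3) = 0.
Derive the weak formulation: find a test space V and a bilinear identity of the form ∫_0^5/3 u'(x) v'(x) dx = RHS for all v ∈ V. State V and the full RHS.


V = H^1_0(0, 5/3) (so v(0) = v(5/3) = 0); weak form: ∫_0^5/3 u'v' dx = ∫_0^5/3 (2*sin(12*π*x/5)) v dx for all v ∈ V.

Multiply both sides by a test function v and integrate from 0 to 5/3:
  ∫_0^5/3 −u''(x) v(x) dx = ∫_0^5/3 f(x) v(x) dx.
Integrate the LHS by parts once:
  ∫_0^5/3 −u'' v dx = −[u'(x) v(x)]_0^5/3 + ∫_0^5/3 u'(x) v'(x) dx.
Thus ∫_0^5/3 u'(x) v'(x) dx = ∫_0^5/3 f(x) v(x) dx + [u'(x) v(x)]_0^5/3.
Choose V so that boundary terms are either known or forced to vanish.
u is Dirichlet: u(0) = u(5/3) = 0. Let V = H^1_0(0, 5/3); then v(0) = v(5/3) = 0, and [u' v]_0^5/3 = 0.
Weak formulation: find u (satisfying any essential BC) such that ∫_0^5/3 u'(x) v'(x) dx = ∫_0^5/3 f v dx for all v ∈ V.
Substituting f(x) = 2*sin(12*π*x/5), the right-hand side is ∫_0^5/3 (2*sin(12*π*x/5)) v dx.


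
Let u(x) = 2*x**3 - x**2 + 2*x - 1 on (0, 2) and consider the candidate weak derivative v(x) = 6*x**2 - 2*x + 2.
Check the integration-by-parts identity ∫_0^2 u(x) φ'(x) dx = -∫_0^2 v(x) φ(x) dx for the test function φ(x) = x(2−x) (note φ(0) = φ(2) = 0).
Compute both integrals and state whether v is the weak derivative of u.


LHS = -48/5, RHS = -48/5. Yes, v = u' weakly.

u(x) = 2*x**3 - x**2 + 2*x - 1, classical derivative u'(x) = 6*x**2 - 2*x + 2.
φ(x) = x(2−x), so φ'(x) = 2 - 2*x.
Note φ(0) = φ(2) = 0, so the boundary term u·φ vanishes.
LHS = ∫_0^2 u(x) φ'(x) dx = ∫_0^2 (-4*x^4 + 6*x^3 - 6*x^2 + 6*x - 2) dx. Term by term:
  ∫_0^2 -4*x^4 dx = -128/5;  ∫_0^2 6*x^3 dx = 24;  ∫_0^2 -6*x^2 dx = -16;
  ∫_0^2 6*x dx = 12;  ∫_0^2 -2 dx = -4.
Sum: -128/5 + 24 − 16 + 12 − 4 = -48/5.
So LHS = -48/5.
∫_0^2 v(x) φ(x) dx = ∫_0^2 (-6*x^4 + 14*x^3 - 6*x^2 + 4*x) dx. Term by term:
  ∫_0^2 -6*x^4 dx = -192/5;  ∫_0^2 14*x^3 dx = 56;  ∫_0^2 -6*x^2 dx = -16;
  ∫_0^2 4*x dx = 8.
Sum: -192/5 + 56 − 16 + 8 = 48/5.
So RHS = -∫_0^2 v(x) φ(x) dx = -48/5.
LHS = RHS, so the identity holds for this test φ.
Moreover u is smooth here and v(x) = u'(x) = 6*x**2 - 2*x + 2 pointwise, so the identity holds for every test function. Hence v is the weak derivative of u.


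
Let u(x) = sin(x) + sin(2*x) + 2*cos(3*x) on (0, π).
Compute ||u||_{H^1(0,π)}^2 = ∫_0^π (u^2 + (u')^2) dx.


||u||_{H^1(0,π)}^2 = -32 + 47*π/2

u'(x) = -6*sin(3*x) + cos(x) + 2*cos(2*x).
Expand u² and (u')² and integrate term by term on (0, π), using: for integers n ≥ 1, ∫_0^π sin²(nx) dx = ∫_0^π cos²(nx) dx = π/2; for n ≠ n', ∫_0^π sin(nx)sin(n'x) dx = ∫_0^π cos(nx)cos(n'x) dx = 0; and by product-to-sum, ∫_0^π sin(nx)cos(n'x) dx = ½∫_0^π [sin((n+n')x) + sin((n−n')x)] dx, which is 0 when n+n' is even and 2n/(n²−n'²) when n+n' is odd (it need not vanish on (0, π)).
  u² squared terms: (2)²·∫cos(3x)² dx = 4·π/2 = 2*π;  (1)²·∫sin(x)² dx = 1·π/2 = π/2;  (1)²·∫sin(2x)² dx = 1·π/2 = π/2.
  u² cross terms: 2·(2)·(1)·∫cos(3x)·sin(x) dx = 4·(0) = 0;  2·(2)·(1)·∫cos(3x)·sin(2x) dx = 4·(-4/5) = -16/5;  2·(1)·(1)·∫sin(x)·sin(2x) dx = 2·(0) = 0.
  So ∫_0^π u² dx = 2*π + π/2 + π/2 + 0 − 16/5 + 0 = -16/5 + 3*π.
  (u')² squared terms: (-6)²·∫sin(3x)² dx = 36·π/2 = 18*π;  (2)²·∫cos(2x)² dx = 4·π/2 = 2*π;  (1)²·∫cos(x)² dx = 1·π/2 = π/2.
  (u')² cross terms: 2·(-6)·(2)·∫sin(3x)·cos(2x) dx = -24·(6/5) = -144/5;  2·(-6)·(1)·∫sin(3x)·cos(x) dx = -12·(0) = 0;  2·(2)·(1)·∫cos(2x)·cos(x) dx = 4·(0) = 0.
  So ∫_0^π (u')² dx = 18*π + 2*π + π/2 − 144/5 + 0 + 0 = -144/5 + 41*π/2.
||u||_{H^1}^2 = (-16/5 + 3*π) + (-144/5 + 41*π/2) = -32 + 47*π/2.


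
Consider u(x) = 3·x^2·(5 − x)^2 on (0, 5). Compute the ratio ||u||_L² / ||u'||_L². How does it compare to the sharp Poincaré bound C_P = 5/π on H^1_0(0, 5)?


||u||_L² / ||u'||_L² = 5*sqrt(3)/6 < C_P = 5/π.

u(x) = 3·x^2·(5 − x)^2, so u'(x) = 6*x*(x - 5)*(2*x - 5).
u(x) = 3·x^2·(5 − x)^2 vanishes at x = 0 and x = 5, so u ∈ H^1_0(0, 5). Differentiate via the product rule and integrate the resulting polynomials term by term.
  ∫_0^5 u² dx = ∫_0^5 (9*x^8 - 180*x^7 + 1350*x^6 - 4500*x^5 + 5625*x^4) dx. Term by term:
    ∫_0^5 9*x^8 dx = 1953125;  ∫_0^5 -180*x^7 dx = -17578125/2;  ∫_0^5 1350*x^6 dx = 105468750/7;
    ∫_0^5 -4500*x^5 dx = -11718750;  ∫_0^5 5625*x^4 dx = 3515625.
  Sum: 1953125 − 17578125/2 + 105468750/7 − 11718750 + 3515625 = 390625/14.
  ∫_0^5 (u')² dx = ∫_0^5 (144*x^6 - 2160*x^5 + 11700*x^4 - 27000*x^3 + 22500*x^2) dx. Term by term:
    ∫_0^5 144*x^6 dx = 11250000/7;  ∫_0^5 -2160*x^5 dx = -5625000;  ∫_0^5 11700*x^4 dx = 7312500;
    ∫_0^5 -27000*x^3 dx = -4218750;  ∫_0^5 22500*x^2 dx = 937500.
  Sum: 11250000/7 − 5625000 + 7312500 − 4218750 + 937500 = 93750/7.
∫_0^5 u² dx = 390625/14, so ||u||_L² = 625*sqrt(14)/14.
∫_0^5 (u')² dx = 93750/7, so ||u'||_L² = 125*sqrt(42)/7.
Ratio ||u||_L² / ||u'||_L² = 5*sqrt(3)/6.
Sharp Poincaré constant on H^1_0(0, 5) is C_P = L/π = 5/π, achieved by sin(π/5·x).
A polynomial bump cannot attain the sharp Poincaré constant (only the first sine eigenfunction does), so the ratio is strictly less than C_P, consistent with ||u||_L² ≤ C_P ||u'||_L².


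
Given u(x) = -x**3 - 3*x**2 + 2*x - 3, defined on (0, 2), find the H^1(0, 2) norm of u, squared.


||u||_{H^1}^2 = 38698/105

The H^1 norm (squared) on an interval (0, L) is
  ||u||_{H^1}^2 = ∫_0^L u(x)^2 dx + ∫_0^L u'(x)^2 dx.
Compute u'(x) = -3*x**2 - 6*x + 2.
Then u(x)^2 = x**6 + 6*x**5 + 5*x**4 - 6*x**3 + 22*x**2 - 12*x + 9 and u'(x)^2 = 9*x**4 + 36*x**3 + 24*x**2 - 24*x + 4.
Integrate each monomial from 0 to 2 using ∫_0^2 c·x^n dx = c·2^(n+1)/(n+1):
  ∫_0^2 u(x)^2 dx = ∫_0^2 (x^6 + 6*x^5 + 5*x^4 - 6*x^3 + 22*x^2 - 12*x + 9) dx. Term by term:
    ∫_0^2 x^6 dx = 128/7;  ∫_0^2 6*x^5 dx = 64;  ∫_0^2 5*x^4 dx = 32;
    ∫_0^2 -6*x^3 dx = -24;  ∫_0^2 22*x^2 dx = 176/3;  ∫_0^2 -12*x dx = -24;
    ∫_0^2 9 dx = 18.
  Sum: 128/7 + 64 + 32 − 24 + 176/3 − 24 + 18 = 3002/21.
  ∫_0^2 u'(x)^2 dx = ∫_0^2 (9*x^4 + 36*x^3 + 24*x^2 - 24*x + 4) dx. Term by term:
    ∫_0^2 9*x^4 dx = 288/5;  ∫_0^2 36*x^3 dx = 144;  ∫_0^2 24*x^2 dx = 64;
    ∫_0^2 -24*x dx = -48;  ∫_0^2 4 dx = 8.
  Sum: 288/5 + 144 + 64 − 48 + 8 = 1128/5.
Adding: ||u||_{H^1}^2 = 3002/21 + 1128/5 = 38698/105.


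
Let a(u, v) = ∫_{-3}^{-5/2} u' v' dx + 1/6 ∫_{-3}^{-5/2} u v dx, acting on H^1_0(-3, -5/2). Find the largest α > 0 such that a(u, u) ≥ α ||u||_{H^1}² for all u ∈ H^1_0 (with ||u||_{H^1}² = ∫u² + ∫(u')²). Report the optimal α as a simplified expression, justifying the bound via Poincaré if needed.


α = (1 + 24*π^2)/(6*(1 + 4*π^2))

Coercivity of a(·,·) on H^1_0(-3, -5/2) means a(u, u) ≥ α ||u||_{H^1}² for every u ∈ H^1_0.
The interval has length L = 1/2, and Poincaré/coercivity depend only on L. Here a(u, u) = ∫(u')² + (1/6)·∫u².
Here 0 < c = 1/6 < 1. The condition a(u,u) ≥ α||u||_{H^1}² reads (1−α)∫(u')² ≥ (α−c)∫u². Any admissible α is ≤ 1 (rapidly oscillating u have ∫u²/∫(u')² → 0), and α = 1 would force 0 ≥ (1−c)∫u², impossible since c < 1; so 1−α > 0. By the sharp Poincaré inequality on H^1_0 of an interval of length L, ∫(u')² ≥ (π/L)²∫u² with equality for the first sine mode sin(π(x−x₀)/L) (x₀ the left endpoint), so the inequality holds for all u iff (1−α)(π/L)² ≥ α − c, i.e. α ≤ ((π/L)² + c)/((π/L)² + 1) = (1 + c(L/π)²)/(1 + (L/π)²). With (π/L)² = 4*π^2 and c = 1/6, the largest admissible constant is α = ((π/L)² + c)/((π/L)² + 1).
Simplifying, α = (1 + 24*π^2)/(6*(1 + 4*π^2)).


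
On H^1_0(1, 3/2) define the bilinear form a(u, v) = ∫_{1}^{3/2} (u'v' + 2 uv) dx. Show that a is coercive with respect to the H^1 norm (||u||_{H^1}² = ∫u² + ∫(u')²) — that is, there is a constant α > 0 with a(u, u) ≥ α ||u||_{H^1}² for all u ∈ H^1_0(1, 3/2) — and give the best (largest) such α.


α = 1

Coercivity of a(·,·) on H^1_0(1, 3/2) means a(u, u) ≥ α ||u||_{H^1}² for every u ∈ H^1_0.
The interval has length L = 1/2, and Poincaré/coercivity depend only on L. Here a(u, u) = ∫(u')² + (2)·∫u².
Here c = 2 ≥ 1, so a(u,u) = ∫(u')² + c∫u² ≥ ∫(u')² + ∫u² = ||u||_{H^1}², i.e. α = 1 works. No larger α is possible: a(u,u) ≥ α||u||_{H^1}² means (1−α)∫(u')² ≥ (α−c)∫u², and for the modes u_n = sin(nπ(x−x₀)/L) (x₀ the left endpoint) one has ∫u_n²/∫(u_n')² = (L/(nπ))² → 0, so a(u_n,u_n)/||u_n||_{H^1}² → 1. Hence the optimal constant is α = 1.
Therefore α = 1.


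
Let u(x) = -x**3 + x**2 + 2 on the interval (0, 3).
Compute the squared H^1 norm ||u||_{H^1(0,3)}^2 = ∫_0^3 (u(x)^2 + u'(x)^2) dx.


||u||_{H^1}^2 = 2208/7

The H^1 norm (squared) on an interval (0, L) is
  ||u||_{H^1}^2 = ∫_0^L u(x)^2 dx + ∫_0^L u'(x)^2 dx.
Compute u'(x) = -3*x**2 + 2*x.
Then u(x)^2 = x**6 - 2*x**5 + x**4 - 4*x**3 + 4*x**2 + 4 and u'(x)^2 = 9*x**4 - 12*x**3 + 4*x**2.
Integrate each monomial from 0 to 3 using ∫_0^3 c·x^n dx = c·3^(n+1)/(n+1):
  ∫_0^3 u(x)^2 dx = ∫_0^3 (x^6 - 2*x^5 + x^4 - 4*x^3 + 4*x^2 + 4) dx. Term by term:
    ∫_0^3 x^6 dx = 2187/7;  ∫_0^3 -2*x^5 dx = -243;  ∫_0^3 x^4 dx = 243/5;
    ∫_0^3 -4*x^3 dx = -81;  ∫_0^3 4*x^2 dx = 36;  ∫_0^3 4 dx = 12.
  Sum: 2187/7 − 243 + 243/5 − 81 + 36 + 12 = 2976/35.
  ∫_0^3 u'(x)^2 dx = ∫_0^3 (9*x^4 - 12*x^3 + 4*x^2) dx. Term by term:
    ∫_0^3 9*x^4 dx = 2187/5;  ∫_0^3 -12*x^3 dx = -243;  ∫_0^3 4*x^2 dx = 36.
  Sum: 2187/5 − 243 + 36 = 1152/5.
Adding: ||u||_{H^1}^2 = 2976/35 + 1152/5 = 2208/7.


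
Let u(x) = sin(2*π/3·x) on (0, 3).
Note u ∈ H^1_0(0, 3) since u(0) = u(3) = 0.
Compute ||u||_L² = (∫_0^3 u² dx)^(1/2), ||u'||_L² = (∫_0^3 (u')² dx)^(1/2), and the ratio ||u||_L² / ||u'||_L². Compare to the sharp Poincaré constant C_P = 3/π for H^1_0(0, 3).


||u||_L² / ||u'||_L² = 3/(2*π) < C_P = 3/π.

u(x) = sin(2*π/3·x), so u'(x) = 2*π*cos(2*π*x/3)/3.
Writing u(x) = A·sin(kπx/L) with A = 1 and k = 2, use ∫_0^L sin²(kπx/L) dx = L/2 and ∫_0^L cos²(kπx/L) dx = L/2.
u² = 1·sin²(2*π/3·x) and (u')² = 4*π^2/9·cos²(2*π/3·x), and each of sin², cos² integrates to L/2 = 3/2 over (0, 3).
∫_0^3 u² dx = 3/2, so ||u||_L² = sqrt(6)/2.
∫_0^3 (u')² dx = 2*π^2/3, so ||u'||_L² = sqrt(6)*π/3.
Ratio ||u||_L² / ||u'||_L² = 3/(2*π).
Sharp Poincaré constant on H^1_0(0, 3) is C_P = L/π = 3/π, achieved by sin(π/3·x).
This is the k = 2 harmonic; the ratio L/(kπ) is strictly less than C_P = L/π, consistent with the sharp inequality ||u||_L² ≤ C_P ||u'||_L².


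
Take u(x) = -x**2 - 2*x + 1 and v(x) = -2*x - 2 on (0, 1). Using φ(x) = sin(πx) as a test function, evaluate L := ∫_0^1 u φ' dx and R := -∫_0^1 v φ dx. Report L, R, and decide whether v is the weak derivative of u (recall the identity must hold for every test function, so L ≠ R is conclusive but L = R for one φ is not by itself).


LHS = 6/π, RHS = 6/π. Yes, v = u' weakly.

u(x) = -x**2 - 2*x + 1, classical derivative u'(x) = -2*x - 2.
φ(x) = sin(πx), so φ'(x) = π*cos(π*x).
Note φ(0) = φ(1) = 0, so the boundary term u·φ vanishes.
LHS = ∫_0^1 u(x) φ'(x) dx = ∫_0^1 (-π*x^2*cos(π*x) - 2*π*x*cos(π*x) + π*cos(π*x)) dx. Term by term:
  ∫_0^1 π*cos(π*x) dx = 0;  ∫_0^1 -π*x^2*cos(π*x) dx = 2/π;  ∫_0^1 -2*π*x*cos(π*x) dx = 4/π.
Sum: 0 + 2/π + 4/π = 6/π.
So LHS = 6/π.
∫_0^1 v(x) φ(x) dx = ∫_0^1 (-2*x*sin(π*x) - 2*sin(π*x)) dx. Term by term:
  ∫_0^1 -2*sin(π*x) dx = -4/π;  ∫_0^1 -2*x*sin(π*x) dx = -2/π.
Sum: -4/π − 2/π = -6/π.
So RHS = -∫_0^1 v(x) φ(x) dx = 6/π.
LHS = RHS, so the identity holds for this test φ.
Moreover u is smooth here and v(x) = u'(x) = -2*x - 2 pointwise, so the identity holds for every test function. Hence v is the weak derivative of u.


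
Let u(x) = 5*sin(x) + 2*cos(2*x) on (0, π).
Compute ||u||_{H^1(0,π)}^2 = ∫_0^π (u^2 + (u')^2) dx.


||u||_{H^1(0,π)}^2 = -200/3 + 35*π

u'(x) = -4*sin(2*x) + 5*cos(x).
Expand u² and (u')² and integrate term by term on (0, π), using: for integers n ≥ 1, ∫_0^π sin²(nx) dx = ∫_0^π cos²(nx) dx = π/2; for n ≠ n', ∫_0^π sin(nx)sin(n'x) dx = ∫_0^π cos(nx)cos(n'x) dx = 0; and by product-to-sum, ∫_0^π sin(nx)cos(n'x) dx = ½∫_0^π [sin((n+n')x) + sin((n−n')x)] dx, which is 0 when n+n' is even and 2n/(n²−n'²) when n+n' is odd (it need not vanish on (0, π)).
  u² squared terms: (2)²·∫cos(2x)² dx = 4·π/2 = 2*π;  (5)²·∫sin(x)² dx = 25·π/2 = 25*π/2.
  u² cross terms: 2·(2)·(5)·∫cos(2x)·sin(x) dx = 20·(-2/3) = -40/3.
  So ∫_0^π u² dx = 2*π + 25*π/2 − 40/3 = -40/3 + 29*π/2.
  (u')² squared terms: (-4)²·∫sin(2x)² dx = 16·π/2 = 8*π;  (5)²·∫cos(x)² dx = 25·π/2 = 25*π/2.
  (u')² cross terms: 2·(-4)·(5)·∫sin(2x)·cos(x) dx = -40·(4/3) = -160/3.
  So ∫_0^π (u')² dx = 8*π + 25*π/2 − 160/3 = -160/3 + 41*π/2.
||u||_{H^1}^2 = (-40/3 + 29*π/2) + (-160/3 + 41*π/2) = -200/3 + 35*π.


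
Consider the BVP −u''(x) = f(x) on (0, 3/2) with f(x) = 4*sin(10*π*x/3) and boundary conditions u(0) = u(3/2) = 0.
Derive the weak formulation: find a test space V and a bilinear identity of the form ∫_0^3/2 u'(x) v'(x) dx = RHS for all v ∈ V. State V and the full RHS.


V = H^1_0(0, 3/2) (so v(0) = v(3/2) = 0); weak form: ∫_0^3/2 u'v' dx = ∫_0^3/2 (4*sin(10*π*x/3)) v dx for all v ∈ V.

Multiply both sides by a test function v and integrate from 0 to 3/2:
  ∫_0^3/2 −u''(x) v(x) dx = ∫_0^3/2 f(x) v(x) dx.
Integrate the LHS by parts once:
  ∫_0^3/2 −u'' v dx = −[u'(x) v(x)]_0^3/2 + ∫_0^3/2 u'(x) v'(x) dx.
Thus ∫_0^3/2 u'(x) v'(x) dx = ∫_0^3/2 f(x) v(x) dx + [u'(x) v(x)]_0^3/2.
Choose V so that boundary terms are either known or forced to vanish.
u is Dirichlet: u(0) = u(3/2) = 0. Let V = H^1_0(0, 3/2); then v(0) = v(3/2) = 0, and [u' v]_0^3/2 = 0.
Weak formulation: find u (satisfying any essential BC) such that ∫_0^3/2 u'(x) v'(x) dx = ∫_0^3/2 f v dx for all v ∈ V.
Substituting f(x) = 4*sin(10*π*x/3), the right-hand side is ∫_0^3/2 (4*sin(10*π*x/3)) v dx.


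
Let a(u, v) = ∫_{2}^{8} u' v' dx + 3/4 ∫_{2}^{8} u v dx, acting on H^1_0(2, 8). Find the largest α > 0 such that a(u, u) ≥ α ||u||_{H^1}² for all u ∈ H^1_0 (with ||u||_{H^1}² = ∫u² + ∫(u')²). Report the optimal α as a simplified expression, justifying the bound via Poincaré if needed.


α = (π^2 + 27)/(π^2 + 36)

Coercivity of a(·,·) on H^1_0(2, 8) means a(u, u) ≥ α ||u||_{H^1}² for every u ∈ H^1_0.
The interval has length L = 6, and Poincaré/coercivity depend only on L. Here a(u, u) = ∫(u')² + (3/4)·∫u².
Here 0 < c = 3/4 < 1. The condition a(u,u) ≥ α||u||_{H^1}² reads (1−α)∫(u')² ≥ (α−c)∫u². Any admissible α is ≤ 1 (rapidly oscillating u have ∫u²/∫(u')² → 0), and α = 1 would force 0 ≥ (1−c)∫u², impossible since c < 1; so 1−α > 0. By the sharp Poincaré inequality on H^1_0 of an interval of length L, ∫(u')² ≥ (π/L)²∫u² with equality for the first sine mode sin(π(x−x₀)/L) (x₀ the left endpoint), so the inequality holds for all u iff (1−α)(π/L)² ≥ α − c, i.e. α ≤ ((π/L)² + c)/((π/L)² + 1) = (1 + c(L/π)²)/(1 + (L/π)²). With (π/L)² = π^2/36 and c = 3/4, the largest admissible constant is α = ((π/L)² + c)/((π/L)² + 1).
Simplifying, α = (π^2 + 27)/(π^2 + 36).


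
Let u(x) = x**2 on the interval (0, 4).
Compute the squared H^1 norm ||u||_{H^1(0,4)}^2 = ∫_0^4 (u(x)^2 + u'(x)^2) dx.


||u||_{H^1}^2 = 4352/15

The H^1 norm (squared) on an interval (0, L) is
  ||u||_{H^1}^2 = ∫_0^L u(x)^2 dx + ∫_0^L u'(x)^2 dx.
Compute u'(x) = 2*x.
Then u(x)^2 = x**4 and u'(x)^2 = 4*x**2.
Integrate each monomial from 0 to 4 using ∫_0^4 c·x^n dx = c·4^(n+1)/(n+1):
  ∫_0^4 u(x)^2 dx = ∫_0^4 (x^4) dx. Term by term:
    ∫_0^4 x^4 dx = 1024/5.
  ∫_0^4 u'(x)^2 dx = ∫_0^4 (4*x^2) dx. Term by term:
    ∫_0^4 4*x^2 dx = 256/3.
Adding: ||u||_{H^1}^2 = 1024/5 + 256/3 = 4352/15.


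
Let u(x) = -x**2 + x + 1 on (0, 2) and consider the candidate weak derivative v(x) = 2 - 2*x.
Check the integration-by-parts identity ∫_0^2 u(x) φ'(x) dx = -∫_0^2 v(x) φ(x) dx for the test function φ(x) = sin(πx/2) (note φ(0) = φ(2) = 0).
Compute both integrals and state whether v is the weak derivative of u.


LHS = 4/π, RHS = 0. No, v is not the weak derivative of u.

u(x) = -x**2 + x + 1, classical derivative u'(x) = 1 - 2*x.
φ(x) = sin(πx/2), so φ'(x) = π*cos(π*x/2)/2.
Note φ(0) = φ(2) = 0, so the boundary term u·φ vanishes.
LHS = ∫_0^2 u(x) φ'(x) dx = ∫_0^2 (-π*x^2*cos(π*x/2)/2 + π*x*cos(π*x/2)/2 + π*cos(π*x/2)/2) dx. Term by term:
  ∫_0^2 π*cos(π*x/2)/2 dx = 0;  ∫_0^2 π*x*cos(π*x/2)/2 dx = -4/π;  ∫_0^2 -π*x^2*cos(π*x/2)/2 dx = 8/π.
Sum: 0 − 4/π + 8/π = 4/π.
So LHS = 4/π.
∫_0^2 v(x) φ(x) dx = ∫_0^2 (-2*x*sin(π*x/2) + 2*sin(π*x/2)) dx. Term by term:
  ∫_0^2 2*sin(π*x/2) dx = 8/π;  ∫_0^2 -2*x*sin(π*x/2) dx = -8/π.
Sum: 8/π − 8/π = 0.
So RHS = -∫_0^2 v(x) φ(x) dx = 0.
LHS − RHS = 4/π ≠ 0, so the identity fails.
(For a valid weak derivative the identity must hold for EVERY test function, in particular this one. The failure shows v is NOT the weak derivative of u.)
Correct weak derivative would be u'(x) = 1 - 2*x.


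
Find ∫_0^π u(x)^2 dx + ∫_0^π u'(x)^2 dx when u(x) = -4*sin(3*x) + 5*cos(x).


||u||_{H^1(0,π)}^2 = 105*π

u'(x) = -5*sin(x) - 12*cos(3*x).
Expand u² and (u')² and integrate term by term on (0, π), using: for integers n ≥ 1, ∫_0^π sin²(nx) dx = ∫_0^π cos²(nx) dx = π/2; for n ≠ n', ∫_0^π sin(nx)sin(n'x) dx = ∫_0^π cos(nx)cos(n'x) dx = 0; and by product-to-sum, ∫_0^π sin(nx)cos(n'x) dx = ½∫_0^π [sin((n+n')x) + sin((n−n')x)] dx, which is 0 when n+n' is even and 2n/(n²−n'²) when n+n' is odd (it need not vanish on (0, π)).
  u² squared terms: (-4)²·∫sin(3x)² dx = 16·π/2 = 8*π;  (5)²·∫cos(x)² dx = 25·π/2 = 25*π/2.
  u² cross terms: 2·(-4)·(5)·∫sin(3x)·cos(x) dx = -40·(0) = 0.
  So ∫_0^π u² dx = 8*π + 25*π/2 + 0 = 41*π/2.
  (u')² squared terms: (-12)²·∫cos(3x)² dx = 144·π/2 = 72*π;  (-5)²·∫sin(x)² dx = 25·π/2 = 25*π/2.
  (u')² cross terms: 2·(-12)·(-5)·∫cos(3x)·sin(x) dx = 120·(0) = 0.
  So ∫_0^π (u')² dx = 72*π + 25*π/2 + 0 = 169*π/2.
||u||_{H^1}^2 = (41*π/2) + (169*π/2) = 105*π.


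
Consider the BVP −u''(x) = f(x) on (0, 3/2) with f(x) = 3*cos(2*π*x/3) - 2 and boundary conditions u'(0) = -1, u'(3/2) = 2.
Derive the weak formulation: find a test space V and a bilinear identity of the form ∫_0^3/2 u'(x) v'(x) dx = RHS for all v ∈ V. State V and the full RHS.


V = H^1(0, 3/2) (v unrestricted at boundary; u is determined up to an additive constant); weak form: ∫_0^3/2 u'v' dx = ∫_0^3/2 (3*cos(2*π*x/3) - 2) v dx + 2·v(3/2) + v(0) for all v ∈ V.

Multiply both sides by a test function v and integrate from 0 to 3/2:
  ∫_0^3/2 −u''(x) v(x) dx = ∫_0^3/2 f(x) v(x) dx.
Integrate the LHS by parts once:
  ∫_0^3/2 −u'' v dx = −[u'(x) v(x)]_0^3/2 + ∫_0^3/2 u'(x) v'(x) dx.
Thus ∫_0^3/2 u'(x) v'(x) dx = ∫_0^3/2 f(x) v(x) dx + [u'(x) v(x)]_0^3/2.
Choose V so that boundary terms are either known or forced to vanish.
u has inhomogeneous Neumann u'(0) = -1, u'(3/2) = 2. [u' v]_0^3/2 = (2)·v(3/2) − (-1)·v(0) = 2·v(3/2) + v(0). Take V = H^1(0, 3/2); boundary term becomes part of RHS.
Weak formulation: find u (satisfying any essential BC) such that ∫_0^3/2 u'(x) v'(x) dx = ∫_0^3/2 f v dx + 2·v(3/2) + v(0) for all v ∈ V (Neumann data are natural BCs: they enter the RHS as boundary terms).
Substituting f(x) = 3*cos(2*π*x/3) - 2, the right-hand side is ∫_0^3/2 (3*cos(2*π*x/3) - 2) v dx + 2·v(3/2) + v(0).
Compatibility check (pure Neumann): taking v ≡ 1 ∈ V gives 0 = ∫_0^3/2 f dx + (2) − (-1), i.e. ∫_0^3/2 f dx must equal u'(0) − u'(3/2) = -3. Indeed ∫_0^3/2 (3*cos(2*π*x/3) - 2) dx = -3, so the data are compatible. The solution is then unique only up to an additive constant (fix it e.g. by requiring ∫_0^3/2 u dx = 0).


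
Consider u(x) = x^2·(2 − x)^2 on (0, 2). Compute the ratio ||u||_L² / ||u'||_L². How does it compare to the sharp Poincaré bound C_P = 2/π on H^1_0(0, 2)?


||u||_L² / ||u'||_L² = sqrt(3)/3 < C_P = 2/π.

u(x) = x^2·(2 − x)^2, so u'(x) = 4*x*(x - 2)*(x - 1).
u(x) = x^2·(2 − x)^2 vanishes at x = 0 and x = 2, so u ∈ H^1_0(0, 2). Differentiate via the product rule and integrate the resulting polynomials term by term.
  ∫_0^2 u² dx = ∫_0^2 (x^8 - 8*x^7 + 24*x^6 - 32*x^5 + 16*x^4) dx. Term by term:
    ∫_0^2 x^8 dx = 512/9;  ∫_0^2 -8*x^7 dx = -256;  ∫_0^2 24*x^6 dx = 3072/7;
    ∫_0^2 -32*x^5 dx = -1024/3;  ∫_0^2 16*x^4 dx = 512/5.
  Sum: 512/9 − 256 + 3072/7 − 1024/3 + 512/5 = 256/315.
  ∫_0^2 (u')² dx = ∫_0^2 (16*x^6 - 96*x^5 + 208*x^4 - 192*x^3 + 64*x^2) dx. Term by term:
    ∫_0^2 16*x^6 dx = 2048/7;  ∫_0^2 -96*x^5 dx = -1024;  ∫_0^2 208*x^4 dx = 6656/5;
    ∫_0^2 -192*x^3 dx = -768;  ∫_0^2 64*x^2 dx = 512/3.
  Sum: 2048/7 − 1024 + 6656/5 − 768 + 512/3 = 256/105.
∫_0^2 u² dx = 256/315, so ||u||_L² = 16*sqrt(35)/105.
∫_0^2 (u')² dx = 256/105, so ||u'||_L² = 16*sqrt(105)/105.
Ratio ||u||_L² / ||u'||_L² = sqrt(3)/3.
Sharp Poincaré constant on H^1_0(0, 2) is C_P = L/π = 2/π, achieved by sin(π/2·x).
A polynomial bump cannot attain the sharp Poincaré constant (only the first sine eigenfunction does), so the ratio is strictly less than C_P, consistent with ||u||_L² ≤ C_P ||u'||_L².


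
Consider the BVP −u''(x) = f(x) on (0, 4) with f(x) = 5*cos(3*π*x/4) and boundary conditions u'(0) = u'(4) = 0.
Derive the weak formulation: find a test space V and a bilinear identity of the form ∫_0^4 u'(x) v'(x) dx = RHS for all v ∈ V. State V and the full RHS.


V = H^1(0, 4) (no boundary constraint on v; u is determined up to an additive constant); weak form: ∫_0^4 u'v' dx = ∫_0^4 (5*cos(3*π*x/4)) v dx for all v ∈ V.

Multiply both sides by a test function v and integrate from 0 to 4:
  ∫_0^4 −u''(x) v(x) dx = ∫_0^4 f(x) v(x) dx.
Integrate the LHS by parts once:
  ∫_0^4 −u'' v dx = −[u'(x) v(x)]_0^4 + ∫_0^4 u'(x) v'(x) dx.
Thus ∫_0^4 u'(x) v'(x) dx = ∫_0^4 f(x) v(x) dx + [u'(x) v(x)]_0^4.
Choose V so that boundary terms are either known or forced to vanish.
u has homogeneous Neumann: u'(0) = u'(4) = 0. So [u' v]_0^4 = 0·v(4) − 0·v(0) = 0 for any v; take V = H^1(0, 4).
Weak formulation: find u (satisfying any essential BC) such that ∫_0^4 u'(x) v'(x) dx = ∫_0^4 f v dx for all v ∈ V (homogeneous Neumann, so boundary terms vanish).
Substituting f(x) = 5*cos(3*π*x/4), the right-hand side is ∫_0^4 (5*cos(3*π*x/4)) v dx.
Compatibility check (pure Neumann): taking v ≡ 1 ∈ V gives 0 = ∫_0^4 f dx + (0) − (0), i.e. ∫_0^4 f dx must equal u'(0) − u'(4) = 0. Indeed ∫_0^4 (5*cos(3*π*x/4)) dx = 0, so the data are compatible. The solution is then unique only up to an additive constant (fix it e.g. by requiring ∫_0^4 u dx = 0).
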